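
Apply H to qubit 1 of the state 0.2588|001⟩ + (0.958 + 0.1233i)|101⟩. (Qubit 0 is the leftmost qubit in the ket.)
0.183|001⟩ + 0.183|011⟩ + (0.6774 + 0.08719i)|101⟩ + (0.6774 + 0.08719i)|111⟩

H on qubit 1 mixes each pair of kets that differ only in qubit 1: amplitudes (a, b) of (|…0…⟩, |…1…⟩) become ((a + b)/√2, (a − b)/√2). Kets absent from the input have amplitude 0.
(|001⟩, |011⟩): (a, b) = (0.2588, 0) → (0.183, 0.183)
(|101⟩, |111⟩): (a, b) = ((0.958 + 0.1233i), 0) → ((0.6774 + 0.08719i), (0.6774 + 0.08719i))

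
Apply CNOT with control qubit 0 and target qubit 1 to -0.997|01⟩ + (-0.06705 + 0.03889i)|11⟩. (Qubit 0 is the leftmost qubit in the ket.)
-0.997|01⟩ + (-0.06705 + 0.03889i)|10⟩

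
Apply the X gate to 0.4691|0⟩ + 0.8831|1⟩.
0.8831|0⟩ + 0.4691|1⟩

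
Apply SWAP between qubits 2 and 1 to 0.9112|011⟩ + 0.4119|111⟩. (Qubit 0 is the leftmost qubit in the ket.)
0.9112|011⟩ + 0.4119|111⟩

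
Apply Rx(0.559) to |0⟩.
0.9612|0⟩ - 0.2759i|1⟩

Rx(0.559) = [[cos(θ/2), −i·sin(θ/2)], [−i·sin(θ/2), cos(θ/2)]]; θ = 0.559, cos(θ/2) ≈ 0.961193, sin(θ/2) ≈ 0.275875.
With a = amp(|0⟩) = 1 and b = amp(|1⟩) = 0:
new amp(|0⟩) = (0.961193)·a + (-0.275875i)·b = 0.9612
new amp(|1⟩) = (-0.275875i)·a + (0.961193)·b = -0.2759i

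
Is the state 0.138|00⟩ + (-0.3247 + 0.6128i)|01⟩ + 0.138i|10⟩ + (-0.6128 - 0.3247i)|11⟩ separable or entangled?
Separable

Writing the state as a|00⟩ + b|01⟩ + c|10⟩ + d|11⟩, it is a product state iff ad − bc = 0.
Here (a, b, c, d) = (0.138, (-0.3247 + 0.6128i), 0.138i, (-0.6128 - 0.3247i)): ad − bc = (0.138)(-0.6128 - 0.3247i) − (-0.3247 + 0.6128i)(0.138i) = 0, so the state is separable.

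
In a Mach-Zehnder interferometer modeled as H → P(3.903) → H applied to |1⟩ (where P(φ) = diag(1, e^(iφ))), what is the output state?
(0.8619 + 0.345i)|0⟩ + (0.1381 - 0.345i)|1⟩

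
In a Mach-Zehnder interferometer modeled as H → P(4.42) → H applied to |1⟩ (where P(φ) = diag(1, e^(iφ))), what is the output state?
(0.6441 + 0.4788i)|0⟩ + (0.3559 - 0.4788i)|1⟩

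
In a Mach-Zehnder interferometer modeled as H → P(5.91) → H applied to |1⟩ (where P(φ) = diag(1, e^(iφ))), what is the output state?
(0.03441 + 0.1823i)|0⟩ + (0.9656 - 0.1823i)|1⟩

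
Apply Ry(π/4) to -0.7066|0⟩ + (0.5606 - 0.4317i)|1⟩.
(-0.8673 + 0.1652i)|0⟩ + (0.2475 - 0.3988i)|1⟩

Ry(π/4) = [[cos(θ/2), −sin(θ/2)], [sin(θ/2), cos(θ/2)]]; θ = π/4, cos(θ/2) ≈ 0.92388, sin(θ/2) ≈ 0.382683.
With a = amp(|0⟩) = -0.7066 and b = amp(|1⟩) = (0.5606 - 0.4317i):
new amp(|0⟩) = (0.92388)·a + (-0.382683)·b = (-0.8673 + 0.1652i)
new amp(|1⟩) = (0.382683)·a + (0.92388)·b = (0.2475 - 0.3988i)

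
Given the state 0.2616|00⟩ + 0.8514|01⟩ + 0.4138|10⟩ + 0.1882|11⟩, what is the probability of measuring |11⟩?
0.03542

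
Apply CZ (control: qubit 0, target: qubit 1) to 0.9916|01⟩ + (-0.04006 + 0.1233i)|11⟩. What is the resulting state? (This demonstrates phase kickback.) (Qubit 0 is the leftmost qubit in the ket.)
0.9916|01⟩ + (0.04006 - 0.1233i)|11⟩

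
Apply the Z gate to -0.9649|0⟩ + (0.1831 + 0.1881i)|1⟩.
-0.9649|0⟩ + (-0.1831 - 0.1881i)|1⟩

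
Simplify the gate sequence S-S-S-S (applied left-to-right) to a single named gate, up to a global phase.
I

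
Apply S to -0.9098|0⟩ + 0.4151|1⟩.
-0.9098|0⟩ + 0.4151i|1⟩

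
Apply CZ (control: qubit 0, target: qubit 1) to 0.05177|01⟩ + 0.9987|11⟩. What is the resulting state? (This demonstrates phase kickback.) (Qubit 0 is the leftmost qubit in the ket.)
0.05177|01⟩ - 0.9987|11⟩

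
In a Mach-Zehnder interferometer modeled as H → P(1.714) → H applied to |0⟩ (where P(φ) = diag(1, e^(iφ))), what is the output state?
(0.4286 + 0.4949i)|0⟩ + (0.5714 - 0.4949i)|1⟩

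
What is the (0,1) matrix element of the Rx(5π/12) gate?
-0.6088i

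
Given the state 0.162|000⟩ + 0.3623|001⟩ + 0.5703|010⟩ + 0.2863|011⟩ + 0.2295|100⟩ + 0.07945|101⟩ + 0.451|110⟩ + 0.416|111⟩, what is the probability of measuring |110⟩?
0.2034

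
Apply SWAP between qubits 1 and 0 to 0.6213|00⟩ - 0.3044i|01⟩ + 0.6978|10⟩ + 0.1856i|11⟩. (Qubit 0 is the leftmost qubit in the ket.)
0.6213|00⟩ + 0.6978|01⟩ - 0.3044i|10⟩ + 0.1856i|11⟩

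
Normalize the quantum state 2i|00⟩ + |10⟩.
0.8944i|00⟩ + 1/√5|10⟩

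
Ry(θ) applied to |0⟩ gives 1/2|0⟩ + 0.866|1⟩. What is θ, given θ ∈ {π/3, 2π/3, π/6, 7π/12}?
2π/3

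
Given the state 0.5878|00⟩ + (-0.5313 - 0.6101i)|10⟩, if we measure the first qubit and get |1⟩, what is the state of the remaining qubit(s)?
(-0.6567 - 0.7541i)|0⟩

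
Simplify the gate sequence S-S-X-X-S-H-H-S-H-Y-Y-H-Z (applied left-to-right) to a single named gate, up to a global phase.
Z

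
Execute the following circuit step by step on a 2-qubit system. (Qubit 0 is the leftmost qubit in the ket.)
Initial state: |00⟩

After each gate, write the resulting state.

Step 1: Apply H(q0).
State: 1/√2|00⟩ + 1/√2|10⟩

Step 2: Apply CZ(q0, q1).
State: 1/√2|00⟩ + 1/√2|10⟩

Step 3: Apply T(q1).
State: 1/√2|00⟩ + 1/√2|10⟩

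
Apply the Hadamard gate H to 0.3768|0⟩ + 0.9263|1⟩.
0.9214|0⟩ - 0.3886|1⟩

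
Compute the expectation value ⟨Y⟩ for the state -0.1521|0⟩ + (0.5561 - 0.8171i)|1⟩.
0.2486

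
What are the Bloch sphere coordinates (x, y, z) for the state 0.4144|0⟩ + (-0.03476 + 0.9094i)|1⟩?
(-0.02881, 0.7537, -0.6565)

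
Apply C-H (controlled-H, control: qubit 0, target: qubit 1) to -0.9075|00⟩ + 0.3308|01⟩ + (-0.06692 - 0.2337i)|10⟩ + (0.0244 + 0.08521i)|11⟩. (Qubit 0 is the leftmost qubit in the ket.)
-0.9075|00⟩ + 0.3308|01⟩ + (-0.03007 - 0.105i)|10⟩ + (-0.06457 - 0.2255i)|11⟩

C-H leaves the control-|0⟩ kets |00⟩, |01⟩ unchanged and applies H to qubit 1 on the control-|1⟩ pair (|10⟩, |11⟩).
H = [[1/√2, 1/√2], [1/√2, -1/√2]].
With a = amp(|10⟩) = (-0.06692 - 0.2337i) and b = amp(|11⟩) = (0.0244 + 0.08521i):
new amp(|10⟩) = (1/√2)·a + (1/√2)·b = (-0.03007 - 0.105i)
new amp(|11⟩) = (1/√2)·a + (-1/√2)·b = (-0.06457 - 0.2255i)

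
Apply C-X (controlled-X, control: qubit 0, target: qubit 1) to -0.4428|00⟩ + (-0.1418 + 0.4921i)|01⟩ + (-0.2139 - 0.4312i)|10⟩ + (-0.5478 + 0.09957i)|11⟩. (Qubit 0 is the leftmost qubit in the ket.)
-0.4428|00⟩ + (-0.1418 + 0.4921i)|01⟩ + (-0.5478 + 0.09957i)|10⟩ + (-0.2139 - 0.4312i)|11⟩

C-X leaves the control-|0⟩ kets |00⟩, |01⟩ unchanged and applies X to qubit 1 on the control-|1⟩ pair (|10⟩, |11⟩).
X = [[0, 1], [1, 0]].
With a = amp(|10⟩) = (-0.2139 - 0.4312i) and b = amp(|11⟩) = (-0.5478 + 0.09957i):
new amp(|10⟩) = (1)·b = (-0.5478 + 0.09957i)
new amp(|11⟩) = (1)·a = (-0.2139 - 0.4312i)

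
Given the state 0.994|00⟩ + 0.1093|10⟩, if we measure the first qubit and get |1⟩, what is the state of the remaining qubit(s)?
|0⟩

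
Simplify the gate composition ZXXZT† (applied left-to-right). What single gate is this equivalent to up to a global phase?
T†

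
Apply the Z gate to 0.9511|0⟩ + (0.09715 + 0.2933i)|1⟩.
0.9511|0⟩ + (-0.09715 - 0.2933i)|1⟩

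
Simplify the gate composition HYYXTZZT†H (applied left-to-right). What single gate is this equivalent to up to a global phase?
Z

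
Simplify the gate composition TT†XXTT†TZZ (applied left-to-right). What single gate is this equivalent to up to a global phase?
T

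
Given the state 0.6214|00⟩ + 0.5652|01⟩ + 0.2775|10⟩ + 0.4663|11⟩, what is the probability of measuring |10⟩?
0.07701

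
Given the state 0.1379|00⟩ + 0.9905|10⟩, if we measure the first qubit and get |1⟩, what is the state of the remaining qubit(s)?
|0⟩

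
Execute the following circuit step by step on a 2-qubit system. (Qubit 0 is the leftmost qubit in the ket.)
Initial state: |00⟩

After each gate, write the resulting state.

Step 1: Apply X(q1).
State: |01⟩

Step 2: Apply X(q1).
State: |00⟩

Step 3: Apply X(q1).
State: |01⟩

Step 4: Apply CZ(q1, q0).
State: |01⟩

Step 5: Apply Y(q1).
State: -i|00⟩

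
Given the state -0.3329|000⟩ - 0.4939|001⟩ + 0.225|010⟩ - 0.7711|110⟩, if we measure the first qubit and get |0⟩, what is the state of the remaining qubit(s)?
-0.5229|00⟩ - 0.7757|01⟩ + 0.3534|10⟩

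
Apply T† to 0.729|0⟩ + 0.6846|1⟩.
0.729|0⟩ + (0.4841 - 0.4841i)|1⟩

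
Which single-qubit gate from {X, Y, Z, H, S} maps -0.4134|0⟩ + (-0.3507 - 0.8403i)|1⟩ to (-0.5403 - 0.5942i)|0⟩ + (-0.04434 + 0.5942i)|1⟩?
H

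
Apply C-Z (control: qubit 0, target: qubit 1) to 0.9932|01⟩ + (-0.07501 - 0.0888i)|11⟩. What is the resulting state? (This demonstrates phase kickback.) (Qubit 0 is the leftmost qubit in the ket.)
0.9932|01⟩ + (0.07501 + 0.0888i)|11⟩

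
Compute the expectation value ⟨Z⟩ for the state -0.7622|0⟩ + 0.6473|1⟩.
0.162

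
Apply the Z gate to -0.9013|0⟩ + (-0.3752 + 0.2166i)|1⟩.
-0.9013|0⟩ + (0.3752 - 0.2166i)|1⟩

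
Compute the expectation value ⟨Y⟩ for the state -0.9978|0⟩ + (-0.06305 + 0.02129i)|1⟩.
-0.04249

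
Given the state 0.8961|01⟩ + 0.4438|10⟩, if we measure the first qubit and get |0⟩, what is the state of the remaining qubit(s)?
|1⟩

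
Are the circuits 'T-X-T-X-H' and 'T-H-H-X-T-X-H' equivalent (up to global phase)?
Yes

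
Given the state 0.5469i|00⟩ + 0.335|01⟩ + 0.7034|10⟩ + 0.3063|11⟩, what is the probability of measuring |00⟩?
0.2991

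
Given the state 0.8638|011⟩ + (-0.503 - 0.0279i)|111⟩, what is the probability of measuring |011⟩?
0.7462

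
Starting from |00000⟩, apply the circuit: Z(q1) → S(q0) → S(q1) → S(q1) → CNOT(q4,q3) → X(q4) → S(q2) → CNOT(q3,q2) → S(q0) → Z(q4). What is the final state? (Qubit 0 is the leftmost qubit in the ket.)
-|00001⟩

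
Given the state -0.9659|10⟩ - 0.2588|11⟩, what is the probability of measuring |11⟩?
0.06698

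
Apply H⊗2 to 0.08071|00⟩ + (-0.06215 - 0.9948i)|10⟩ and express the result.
(0.00928 - 0.4974i)|00⟩ + (0.00928 - 0.4974i)|01⟩ + (0.07143 + 0.4974i)|10⟩ + (0.07143 + 0.4974i)|11⟩

H⊗2 gives amp(|y⟩) = (1/2) Σ_x (−1)^(x·y) amp(|x⟩), where x·y is the number of positions in which both x and y have a 1.
|00⟩: (0.08071 + (-0.06215 - 0.9948i))/2 = (0.00928 - 0.4974i)
|01⟩: (0.08071 + (-0.06215 - 0.9948i))/2 = (0.00928 - 0.4974i)
|10⟩: (0.08071 - (-0.06215 - 0.9948i))/2 = (0.07143 + 0.4974i)
|11⟩: (0.08071 - (-0.06215 - 0.9948i))/2 = (0.07143 + 0.4974i)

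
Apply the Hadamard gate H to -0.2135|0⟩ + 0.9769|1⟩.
0.5398|0⟩ - 0.8417|1⟩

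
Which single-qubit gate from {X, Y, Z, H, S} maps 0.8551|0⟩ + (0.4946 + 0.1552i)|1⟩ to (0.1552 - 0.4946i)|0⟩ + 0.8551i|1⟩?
Y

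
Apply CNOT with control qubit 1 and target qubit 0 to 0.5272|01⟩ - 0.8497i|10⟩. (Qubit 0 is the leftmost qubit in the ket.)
-0.8497i|10⟩ + 0.5272|11⟩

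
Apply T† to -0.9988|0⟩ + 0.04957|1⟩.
-0.9988|0⟩ + (0.03505 - 0.03505i)|1⟩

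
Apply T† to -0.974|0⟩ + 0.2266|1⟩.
-0.974|0⟩ + (0.1602 - 0.1602i)|1⟩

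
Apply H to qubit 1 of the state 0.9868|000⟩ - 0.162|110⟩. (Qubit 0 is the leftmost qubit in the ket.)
0.6978|000⟩ + 0.6978|010⟩ - 0.1146|100⟩ + 0.1146|110⟩

H on qubit 1 mixes each pair of kets that differ only in qubit 1: amplitudes (a, b) of (|…0…⟩, |…1…⟩) become ((a + b)/√2, (a − b)/√2). Kets absent from the input have amplitude 0.
(|000⟩, |010⟩): (a, b) = (0.9868, 0) → (0.6978, 0.6978)
(|100⟩, |110⟩): (a, b) = (0, -0.162) → (-0.1146, 0.1146)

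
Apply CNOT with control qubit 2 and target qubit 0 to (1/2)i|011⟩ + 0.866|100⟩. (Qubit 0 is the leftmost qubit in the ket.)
0.866|100⟩ + (1/2)i|111⟩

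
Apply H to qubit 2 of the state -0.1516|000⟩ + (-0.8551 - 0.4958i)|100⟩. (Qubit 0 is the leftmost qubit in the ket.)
-0.1072|000⟩ - 0.1072|001⟩ + (-0.6046 - 0.3506i)|100⟩ + (-0.6046 - 0.3506i)|101⟩

H on qubit 2 mixes each pair of kets that differ only in qubit 2: amplitudes (a, b) of (|…0…⟩, |…1…⟩) become ((a + b)/√2, (a − b)/√2). Kets absent from the input have amplitude 0.
(|000⟩, |001⟩): (a, b) = (-0.1516, 0) → (-0.1072, -0.1072)
(|100⟩, |101⟩): (a, b) = ((-0.8551 - 0.4958i), 0) → ((-0.6046 - 0.3506i), (-0.6046 - 0.3506i))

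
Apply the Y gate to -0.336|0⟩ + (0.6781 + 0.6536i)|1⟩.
(0.6536 - 0.6781i)|0⟩ - 0.336i|1⟩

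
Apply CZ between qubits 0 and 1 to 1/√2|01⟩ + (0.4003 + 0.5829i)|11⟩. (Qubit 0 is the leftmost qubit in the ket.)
1/√2|01⟩ + (-0.4003 - 0.5829i)|11⟩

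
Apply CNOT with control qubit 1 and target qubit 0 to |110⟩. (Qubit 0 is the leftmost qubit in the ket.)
|010⟩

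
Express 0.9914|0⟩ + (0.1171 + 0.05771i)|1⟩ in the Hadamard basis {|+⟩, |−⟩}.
(0.7838 + 0.04081i)|+⟩ + (0.6182 - 0.04081i)|−⟩

With |ψ⟩ = α|0⟩ + β|1⟩, the Hadamard-basis coefficients are ⟨+|ψ⟩ = (α + β)/√2 and ⟨−|ψ⟩ = (α − β)/√2.
Here α = 0.9914, β = (0.1171 + 0.05771i): (α + β)/√2 = (0.7838 + 0.04081i), (α − β)/√2 = (0.6182 - 0.04081i).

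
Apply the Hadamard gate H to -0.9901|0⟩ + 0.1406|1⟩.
-0.6007|0⟩ - 0.7995|1⟩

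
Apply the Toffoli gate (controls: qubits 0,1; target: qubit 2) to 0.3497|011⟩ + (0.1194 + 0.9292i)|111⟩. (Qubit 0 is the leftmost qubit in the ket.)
0.3497|011⟩ + (0.1194 + 0.9292i)|110⟩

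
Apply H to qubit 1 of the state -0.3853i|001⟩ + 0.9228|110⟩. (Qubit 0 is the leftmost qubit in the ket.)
-0.2724i|001⟩ - 0.2724i|011⟩ + 0.6525|100⟩ - 0.6525|110⟩

H on qubit 1 mixes each pair of kets that differ only in qubit 1: amplitudes (a, b) of (|…0…⟩, |…1…⟩) become ((a + b)/√2, (a − b)/√2). Kets absent from the input have amplitude 0.
(|001⟩, |011⟩): (a, b) = (-0.3853i, 0) → (-0.2724i, -0.2724i)
(|100⟩, |110⟩): (a, b) = (0, 0.9228) → (0.6525, -0.6525)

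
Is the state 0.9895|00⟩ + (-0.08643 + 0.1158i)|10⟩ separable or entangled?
Separable

Writing the state as a|00⟩ + b|01⟩ + c|10⟩ + d|11⟩, it is a product state iff ad − bc = 0.
Here (a, b, c, d) = (0.9895, 0, (-0.08643 + 0.1158i), 0): ad − bc = (0.9895)(0) − (0)(-0.08643 + 0.1158i) = 0, so the state is separable.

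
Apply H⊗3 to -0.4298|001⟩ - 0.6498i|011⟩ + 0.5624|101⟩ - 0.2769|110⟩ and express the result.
(-0.05102 - 0.2297i)|000⟩ + (-0.1448 + 0.2297i)|001⟩ + (0.1448 + 0.2297i)|010⟩ + (0.05102 - 0.2297i)|011⟩ + (-0.2529 - 0.2297i)|100⟩ + (0.4487 + 0.2297i)|101⟩ + (-0.4487 + 0.2297i)|110⟩ + (0.2529 - 0.2297i)|111⟩

H⊗3 gives amp(|y⟩) = (1/2√2) Σ_x (−1)^(x·y) amp(|x⟩), where x·y is the number of positions in which both x and y have a 1.
|000⟩: (-0.4298 - 0.6498i + 0.5624 - 0.2769)/(2√2) = (-0.05102 - 0.2297i)
|001⟩: (0.4298 + 0.6498i - 0.5624 - 0.2769)/(2√2) = (-0.1448 + 0.2297i)
|010⟩: (-0.4298 + 0.6498i + 0.5624 + 0.2769)/(2√2) = (0.1448 + 0.2297i)
|011⟩: (0.4298 - 0.6498i - 0.5624 + 0.2769)/(2√2) = (0.05102 - 0.2297i)
|100⟩: (-0.4298 - 0.6498i - 0.5624 + 0.2769)/(2√2) = (-0.2529 - 0.2297i)
|101⟩: (0.4298 + 0.6498i + 0.5624 + 0.2769)/(2√2) = (0.4487 + 0.2297i)
|110⟩: (-0.4298 + 0.6498i - 0.5624 - 0.2769)/(2√2) = (-0.4487 + 0.2297i)
|111⟩: (0.4298 - 0.6498i + 0.5624 - 0.2769)/(2√2) = (0.2529 - 0.2297i)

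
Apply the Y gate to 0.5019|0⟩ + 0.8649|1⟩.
-0.8649i|0⟩ + 0.5019i|1⟩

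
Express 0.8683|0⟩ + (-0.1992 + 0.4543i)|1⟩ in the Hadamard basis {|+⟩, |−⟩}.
(0.4731 + 0.3212i)|+⟩ + (0.7548 - 0.3212i)|−⟩

With |ψ⟩ = α|0⟩ + β|1⟩, the Hadamard-basis coefficients are ⟨+|ψ⟩ = (α + β)/√2 and ⟨−|ψ⟩ = (α − β)/√2.
Here α = 0.8683, β = (-0.1992 + 0.4543i): (α + β)/√2 = (0.4731 + 0.3212i), (α − β)/√2 = (0.7548 - 0.3212i).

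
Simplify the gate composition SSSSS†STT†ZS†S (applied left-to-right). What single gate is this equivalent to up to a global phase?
Z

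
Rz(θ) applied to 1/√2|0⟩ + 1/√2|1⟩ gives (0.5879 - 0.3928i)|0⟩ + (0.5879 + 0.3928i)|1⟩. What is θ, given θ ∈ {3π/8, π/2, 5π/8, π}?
3π/8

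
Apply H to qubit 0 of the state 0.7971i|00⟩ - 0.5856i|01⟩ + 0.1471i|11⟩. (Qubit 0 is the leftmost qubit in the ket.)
0.5636i|00⟩ - 0.3101i|01⟩ + 0.5636i|10⟩ - 0.5181i|11⟩

H on qubit 0 mixes each pair of kets that differ only in qubit 0: amplitudes (a, b) of (|…0…⟩, |…1…⟩) become ((a + b)/√2, (a − b)/√2). Kets absent from the input have amplitude 0.
(|00⟩, |10⟩): (a, b) = (0.7971i, 0) → (0.5636i, 0.5636i)
(|01⟩, |11⟩): (a, b) = (-0.5856i, 0.1471i) → (-0.3101i, -0.5181i)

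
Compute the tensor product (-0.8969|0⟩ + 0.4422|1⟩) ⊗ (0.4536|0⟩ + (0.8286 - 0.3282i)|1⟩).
-0.4068|00⟩ + (-0.7432 + 0.2944i)|01⟩ + 0.2006|10⟩ + (0.3664 - 0.1451i)|11⟩

amp(|b₁b₂…⟩) = product of the factor amplitudes for bits b₁, b₂, …; only kets whose every factor amplitude is nonzero survive.
|00⟩: (-0.8969)(0.4536) = -0.4068
|01⟩: (-0.8969)(0.8286 - 0.3282i) = (-0.7432 + 0.2944i)
|10⟩: (0.4422)(0.4536) = 0.2006
|11⟩: (0.4422)(0.8286 - 0.3282i) = (0.3664 - 0.1451i)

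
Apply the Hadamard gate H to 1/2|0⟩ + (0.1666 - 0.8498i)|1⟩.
(0.4714 - 0.6009i)|0⟩ + (0.2357 + 0.6009i)|1⟩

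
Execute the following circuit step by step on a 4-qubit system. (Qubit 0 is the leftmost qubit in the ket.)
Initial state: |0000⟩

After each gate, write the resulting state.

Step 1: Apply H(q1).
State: 1/√2|0000⟩ + 1/√2|0100⟩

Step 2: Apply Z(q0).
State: 1/√2|0000⟩ + 1/√2|0100⟩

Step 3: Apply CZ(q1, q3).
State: 1/√2|0000⟩ + 1/√2|0100⟩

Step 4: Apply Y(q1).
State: -(1/√2)i|0000⟩ + (1/√2)i|0100⟩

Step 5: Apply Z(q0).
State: -(1/√2)i|0000⟩ + (1/√2)i|0100⟩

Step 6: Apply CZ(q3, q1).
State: -(1/√2)i|0000⟩ + (1/√2)i|0100⟩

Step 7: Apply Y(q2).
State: 1/√2|0010⟩ - 1/√2|0110⟩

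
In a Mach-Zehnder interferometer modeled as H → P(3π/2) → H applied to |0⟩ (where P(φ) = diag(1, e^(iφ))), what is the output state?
(1/2 - (1/2)i)|0⟩ + (1/2 + (1/2)i)|1⟩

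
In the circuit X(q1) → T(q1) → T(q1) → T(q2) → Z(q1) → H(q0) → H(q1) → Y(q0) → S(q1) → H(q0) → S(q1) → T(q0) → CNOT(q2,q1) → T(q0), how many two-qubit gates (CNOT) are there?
1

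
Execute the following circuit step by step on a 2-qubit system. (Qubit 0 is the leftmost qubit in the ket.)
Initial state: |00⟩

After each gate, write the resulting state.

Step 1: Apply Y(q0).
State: i|10⟩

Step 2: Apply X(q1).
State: i|11⟩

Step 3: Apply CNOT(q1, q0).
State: i|01⟩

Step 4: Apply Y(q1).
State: |00⟩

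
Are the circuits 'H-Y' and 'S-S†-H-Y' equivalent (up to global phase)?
Yes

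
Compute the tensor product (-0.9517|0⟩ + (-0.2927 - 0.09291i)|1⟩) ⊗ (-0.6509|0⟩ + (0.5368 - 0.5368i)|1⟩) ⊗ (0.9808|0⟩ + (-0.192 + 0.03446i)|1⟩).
0.6076|000⟩ + (-0.1189 + 0.02135i)|001⟩ + (-0.5011 + 0.5011i)|010⟩ + (0.08048 - 0.1157i)|011⟩ + (0.1869 + 0.05931i)|100⟩ + (-0.03866 - 0.005046i)|101⟩ + (-0.203 + 0.1052i)|110⟩ + (0.03605 - 0.02772i)|111⟩

amp(|b₁b₂…⟩) = product of the factor amplitudes for bits b₁, b₂, …; only kets whose every factor amplitude is nonzero survive.
|000⟩: (-0.9517)(-0.6509)(0.9808) = 0.6076
|001⟩: (-0.9517)(-0.6509)(-0.192 + 0.03446i) = (-0.1189 + 0.02135i)
|010⟩: (-0.9517)(0.5368 - 0.5368i)(0.9808) = (-0.5011 + 0.5011i)
|011⟩: (-0.9517)(0.5368 - 0.5368i)(-0.192 + 0.03446i) = (0.08048 - 0.1157i)
|100⟩: (-0.2927 - 0.09291i)(-0.6509)(0.9808) = (0.1869 + 0.05931i)
|101⟩: (-0.2927 - 0.09291i)(-0.6509)(-0.192 + 0.03446i) = (-0.03866 - 0.005046i)
|110⟩: (-0.2927 - 0.09291i)(0.5368 - 0.5368i)(0.9808) = (-0.203 + 0.1052i)
|111⟩: (-0.2927 - 0.09291i)(0.5368 - 0.5368i)(-0.192 + 0.03446i) = (0.03605 - 0.02772i)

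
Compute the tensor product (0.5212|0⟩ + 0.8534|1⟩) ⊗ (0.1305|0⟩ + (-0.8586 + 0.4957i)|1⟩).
0.06802|00⟩ + (-0.4475 + 0.2584i)|01⟩ + 0.1114|10⟩ + (-0.7327 + 0.423i)|11⟩

amp(|b₁b₂…⟩) = product of the factor amplitudes for bits b₁, b₂, …; only kets whose every factor amplitude is nonzero survive.
|00⟩: (0.5212)(0.1305) = 0.06802
|01⟩: (0.5212)(-0.8586 + 0.4957i) = (-0.4475 + 0.2584i)
|10⟩: (0.8534)(0.1305) = 0.1114
|11⟩: (0.8534)(-0.8586 + 0.4957i) = (-0.7327 + 0.423i)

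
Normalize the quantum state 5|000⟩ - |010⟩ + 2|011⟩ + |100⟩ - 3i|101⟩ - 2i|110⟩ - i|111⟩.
0.7454|000⟩ - 0.1491|010⟩ + 0.2981|011⟩ + 0.1491|100⟩ - (1/√5)i|101⟩ - 0.2981i|110⟩ - 0.1491i|111⟩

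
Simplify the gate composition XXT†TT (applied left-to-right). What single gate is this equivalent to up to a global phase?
T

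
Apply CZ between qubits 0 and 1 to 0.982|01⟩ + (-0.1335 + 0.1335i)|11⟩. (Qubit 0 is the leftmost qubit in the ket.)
0.982|01⟩ + (0.1335 - 0.1335i)|11⟩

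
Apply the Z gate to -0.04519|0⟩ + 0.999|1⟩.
-0.04519|0⟩ - 0.999|1⟩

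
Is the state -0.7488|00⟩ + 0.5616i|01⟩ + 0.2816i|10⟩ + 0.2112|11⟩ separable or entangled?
Separable

Writing the state as a|00⟩ + b|01⟩ + c|10⟩ + d|11⟩, it is a product state iff ad − bc = 0.
Here (a, b, c, d) = (-0.7488, 0.5616i, 0.2816i, 0.2112): ad − bc = (-0.7488)(0.2112) − (0.5616i)(0.2816i) = 0, so the state is separable.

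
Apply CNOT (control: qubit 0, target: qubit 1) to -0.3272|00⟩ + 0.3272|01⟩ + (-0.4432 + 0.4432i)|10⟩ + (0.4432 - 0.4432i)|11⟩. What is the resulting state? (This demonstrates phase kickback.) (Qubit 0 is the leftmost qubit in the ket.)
-0.3272|00⟩ + 0.3272|01⟩ + (0.4432 - 0.4432i)|10⟩ + (-0.4432 + 0.4432i)|11⟩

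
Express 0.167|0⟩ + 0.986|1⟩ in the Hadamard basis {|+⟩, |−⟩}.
0.8153|+⟩ - 0.5791|−⟩

With |ψ⟩ = α|0⟩ + β|1⟩, the Hadamard-basis coefficients are ⟨+|ψ⟩ = (α + β)/√2 and ⟨−|ψ⟩ = (α − β)/√2.
Here α = 0.167, β = 0.986: (α + β)/√2 = 0.8153, (α − β)/√2 = -0.5791.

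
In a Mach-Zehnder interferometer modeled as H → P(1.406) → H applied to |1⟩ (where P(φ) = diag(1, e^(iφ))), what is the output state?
(0.418 - 0.4932i)|0⟩ + (0.582 + 0.4932i)|1⟩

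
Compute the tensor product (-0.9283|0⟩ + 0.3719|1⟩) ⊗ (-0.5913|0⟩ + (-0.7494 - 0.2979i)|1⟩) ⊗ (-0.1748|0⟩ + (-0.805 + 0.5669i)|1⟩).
-0.09595|000⟩ + (-0.4419 + 0.3112i)|001⟩ + (-0.1216 - 0.04834i)|010⟩ + (-0.7168 + 0.1718i)|011⟩ + 0.03844|100⟩ + (0.177 - 0.1247i)|101⟩ + (0.04872 + 0.01937i)|110⟩ + (0.2872 - 0.06881i)|111⟩

amp(|b₁b₂…⟩) = product of the factor amplitudes for bits b₁, b₂, …; only kets whose every factor amplitude is nonzero survive.
|000⟩: (-0.9283)(-0.5913)(-0.1748) = -0.09595
|001⟩: (-0.9283)(-0.5913)(-0.805 + 0.5669i) = (-0.4419 + 0.3112i)
|010⟩: (-0.9283)(-0.7494 - 0.2979i)(-0.1748) = (-0.1216 - 0.04834i)
|011⟩: (-0.9283)(-0.7494 - 0.2979i)(-0.805 + 0.5669i) = (-0.7168 + 0.1718i)
|100⟩: (0.3719)(-0.5913)(-0.1748) = 0.03844
|101⟩: (0.3719)(-0.5913)(-0.805 + 0.5669i) = (0.177 - 0.1247i)
|110⟩: (0.3719)(-0.7494 - 0.2979i)(-0.1748) = (0.04872 + 0.01937i)
|111⟩: (0.3719)(-0.7494 - 0.2979i)(-0.805 + 0.5669i) = (0.2872 - 0.06881i)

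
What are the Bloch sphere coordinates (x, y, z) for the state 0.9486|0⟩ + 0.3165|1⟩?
(0.6005, 0, 0.7997)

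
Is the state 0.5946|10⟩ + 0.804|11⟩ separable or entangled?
Separable

Writing the state as a|00⟩ + b|01⟩ + c|10⟩ + d|11⟩, it is a product state iff ad − bc = 0.
Here (a, b, c, d) = (0, 0, 0.5946, 0.804): ad − bc = (0)(0.804) − (0)(0.5946) = 0, so the state is separable.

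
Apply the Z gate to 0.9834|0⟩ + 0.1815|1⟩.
0.9834|0⟩ - 0.1815|1⟩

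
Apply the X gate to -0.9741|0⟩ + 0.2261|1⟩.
0.2261|0⟩ - 0.9741|1⟩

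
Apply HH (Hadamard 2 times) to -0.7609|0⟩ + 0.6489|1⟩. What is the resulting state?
-0.7609|0⟩ + 0.6489|1⟩

H² = I, so an even number of Hadamards cancels: H^2 = I and the state is unchanged.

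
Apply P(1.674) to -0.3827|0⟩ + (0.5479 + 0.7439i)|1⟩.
-0.3827|0⟩ + (-0.7964 + 0.4683i)|1⟩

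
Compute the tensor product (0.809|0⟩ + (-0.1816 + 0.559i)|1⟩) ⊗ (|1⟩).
0.809|01⟩ + (-0.1816 + 0.559i)|11⟩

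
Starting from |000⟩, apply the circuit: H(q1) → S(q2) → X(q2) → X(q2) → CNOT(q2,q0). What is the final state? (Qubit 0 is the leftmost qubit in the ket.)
1/√2|000⟩ + 1/√2|010⟩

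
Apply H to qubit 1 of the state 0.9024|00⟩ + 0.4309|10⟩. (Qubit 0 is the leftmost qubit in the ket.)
0.6381|00⟩ + 0.6381|01⟩ + 0.3047|10⟩ + 0.3047|11⟩

H on qubit 1 mixes each pair of kets that differ only in qubit 1: amplitudes (a, b) of (|…0…⟩, |…1…⟩) become ((a + b)/√2, (a − b)/√2). Kets absent from the input have amplitude 0.
(|00⟩, |01⟩): (a, b) = (0.9024, 0) → (0.6381, 0.6381)
(|10⟩, |11⟩): (a, b) = (0.4309, 0) → (0.3047, 0.3047)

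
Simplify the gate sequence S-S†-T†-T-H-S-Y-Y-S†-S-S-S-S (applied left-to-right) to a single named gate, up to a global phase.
H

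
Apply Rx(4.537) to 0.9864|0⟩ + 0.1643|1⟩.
(-0.6337 - 0.1259i)|0⟩ + (-0.1056 - 0.7559i)|1⟩

Rx(4.537) = [[cos(θ/2), −i·sin(θ/2)], [−i·sin(θ/2), cos(θ/2)]]; θ = 4.537, cos(θ/2) ≈ -0.64246, sin(θ/2) ≈ 0.76632.
With a = amp(|0⟩) = 0.9864 and b = amp(|1⟩) = 0.1643:
new amp(|0⟩) = (-0.64246)·a + (-0.76632i)·b = (-0.6337 - 0.1259i)
new amp(|1⟩) = (-0.76632i)·a + (-0.64246)·b = (-0.1056 - 0.7559i)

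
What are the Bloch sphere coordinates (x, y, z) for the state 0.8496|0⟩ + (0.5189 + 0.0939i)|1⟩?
(0.8817, 0.1596, 0.4437)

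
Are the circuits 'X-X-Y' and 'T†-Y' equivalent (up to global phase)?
No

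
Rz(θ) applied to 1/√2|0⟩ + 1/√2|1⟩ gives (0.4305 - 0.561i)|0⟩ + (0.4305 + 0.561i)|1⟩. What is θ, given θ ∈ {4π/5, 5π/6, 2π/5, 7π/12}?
7π/12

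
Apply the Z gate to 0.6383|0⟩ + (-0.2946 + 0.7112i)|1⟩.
0.6383|0⟩ + (0.2946 - 0.7112i)|1⟩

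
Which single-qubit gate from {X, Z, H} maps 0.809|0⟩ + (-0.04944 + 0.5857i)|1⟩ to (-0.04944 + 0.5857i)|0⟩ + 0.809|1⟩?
X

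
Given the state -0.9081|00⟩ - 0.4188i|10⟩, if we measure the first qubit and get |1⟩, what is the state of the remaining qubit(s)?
-i|0⟩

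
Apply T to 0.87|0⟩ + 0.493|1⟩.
0.87|0⟩ + (0.3486 + 0.3486i)|1⟩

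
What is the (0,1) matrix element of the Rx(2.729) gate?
-0.9788i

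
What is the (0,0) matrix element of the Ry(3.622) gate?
-0.2379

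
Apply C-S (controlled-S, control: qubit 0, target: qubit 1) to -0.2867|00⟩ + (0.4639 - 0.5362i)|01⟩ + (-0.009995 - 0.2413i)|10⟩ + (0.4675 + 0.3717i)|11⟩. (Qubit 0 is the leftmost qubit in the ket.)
-0.2867|00⟩ + (0.4639 - 0.5362i)|01⟩ + (-0.009995 - 0.2413i)|10⟩ + (-0.3717 + 0.4675i)|11⟩

C-S leaves the control-|0⟩ kets |00⟩, |01⟩ unchanged and applies S to qubit 1 on the control-|1⟩ pair (|10⟩, |11⟩).
S = [[1, 0], [0, i]].
With a = amp(|10⟩) = (-0.009995 - 0.2413i) and b = amp(|11⟩) = (0.4675 + 0.3717i):
new amp(|10⟩) = (1)·a = (-0.009995 - 0.2413i)
new amp(|11⟩) = (i)·b = (-0.3717 + 0.4675i)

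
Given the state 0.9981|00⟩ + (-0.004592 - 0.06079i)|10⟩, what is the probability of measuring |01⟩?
0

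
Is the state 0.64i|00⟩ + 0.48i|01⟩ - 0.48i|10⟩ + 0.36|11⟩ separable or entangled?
Entangled

Writing the state as a|00⟩ + b|01⟩ + c|10⟩ + d|11⟩, it is a product state iff ad − bc = 0.
Here (a, b, c, d) = (0.64i, 0.48i, -0.48i, 0.36): ad − bc = (0.64i)(0.36) − (0.48i)(-0.48i) = (-0.2304 + 0.2304i) ≠ 0, so the state is entangled.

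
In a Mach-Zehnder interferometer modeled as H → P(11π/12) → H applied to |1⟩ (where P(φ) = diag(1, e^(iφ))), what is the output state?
(0.983 - 0.1294i)|0⟩ + (0.01704 + 0.1294i)|1⟩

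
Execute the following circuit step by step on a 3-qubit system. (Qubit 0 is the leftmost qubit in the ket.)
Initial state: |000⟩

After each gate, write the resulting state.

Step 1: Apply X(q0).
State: |100⟩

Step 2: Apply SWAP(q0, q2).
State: |001⟩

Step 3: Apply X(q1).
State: |011⟩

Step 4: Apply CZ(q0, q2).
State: |011⟩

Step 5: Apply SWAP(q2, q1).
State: |011⟩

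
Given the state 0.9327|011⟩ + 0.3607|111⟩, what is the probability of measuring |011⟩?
0.8699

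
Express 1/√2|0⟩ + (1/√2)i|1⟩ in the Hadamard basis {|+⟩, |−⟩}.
(1/2 + (1/2)i)|+⟩ + (1/2 - (1/2)i)|−⟩

With |ψ⟩ = α|0⟩ + β|1⟩, the Hadamard-basis coefficients are ⟨+|ψ⟩ = (α + β)/√2 and ⟨−|ψ⟩ = (α − β)/√2.
Here α = 1/√2, β = (1/√2)i: (α + β)/√2 = (1/2 + (1/2)i), (α − β)/√2 = (1/2 - (1/2)i).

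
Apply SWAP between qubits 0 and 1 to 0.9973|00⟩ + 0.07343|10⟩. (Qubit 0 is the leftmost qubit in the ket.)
0.9973|00⟩ + 0.07343|01⟩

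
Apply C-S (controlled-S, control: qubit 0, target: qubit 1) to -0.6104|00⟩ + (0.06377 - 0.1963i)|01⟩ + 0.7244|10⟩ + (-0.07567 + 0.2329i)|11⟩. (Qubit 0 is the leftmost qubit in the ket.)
-0.6104|00⟩ + (0.06377 - 0.1963i)|01⟩ + 0.7244|10⟩ + (-0.2329 - 0.07567i)|11⟩

C-S leaves the control-|0⟩ kets |00⟩, |01⟩ unchanged and applies S to qubit 1 on the control-|1⟩ pair (|10⟩, |11⟩).
S = [[1, 0], [0, i]].
With a = amp(|10⟩) = 0.7244 and b = amp(|11⟩) = (-0.07567 + 0.2329i):
new amp(|10⟩) = (1)·a = 0.7244
new amp(|11⟩) = (i)·b = (-0.2329 - 0.07567i)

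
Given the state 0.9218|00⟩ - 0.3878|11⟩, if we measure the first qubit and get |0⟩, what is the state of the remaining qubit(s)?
|0⟩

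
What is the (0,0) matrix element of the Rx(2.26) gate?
0.4267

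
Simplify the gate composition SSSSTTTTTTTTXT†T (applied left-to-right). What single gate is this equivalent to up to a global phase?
X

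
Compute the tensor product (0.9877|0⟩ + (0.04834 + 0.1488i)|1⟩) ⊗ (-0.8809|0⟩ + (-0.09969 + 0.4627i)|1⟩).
-0.8701|00⟩ + (-0.09846 + 0.457i)|01⟩ + (-0.04258 - 0.1311i)|10⟩ + (-0.07367 + 0.007533i)|11⟩

amp(|b₁b₂…⟩) = product of the factor amplitudes for bits b₁, b₂, …; only kets whose every factor amplitude is nonzero survive.
|00⟩: (0.9877)(-0.8809) = -0.8701
|01⟩: (0.9877)(-0.09969 + 0.4627i) = (-0.09846 + 0.457i)
|10⟩: (0.04834 + 0.1488i)(-0.8809) = (-0.04258 - 0.1311i)
|11⟩: (0.04834 + 0.1488i)(-0.09969 + 0.4627i) = (-0.07367 + 0.007533i)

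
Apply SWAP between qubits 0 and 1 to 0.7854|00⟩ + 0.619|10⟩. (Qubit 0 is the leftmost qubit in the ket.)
0.7854|00⟩ + 0.619|01⟩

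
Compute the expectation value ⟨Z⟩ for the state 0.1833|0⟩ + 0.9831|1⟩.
-0.9329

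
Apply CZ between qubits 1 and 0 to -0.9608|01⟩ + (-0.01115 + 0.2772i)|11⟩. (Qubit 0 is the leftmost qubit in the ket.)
-0.9608|01⟩ + (0.01115 - 0.2772i)|11⟩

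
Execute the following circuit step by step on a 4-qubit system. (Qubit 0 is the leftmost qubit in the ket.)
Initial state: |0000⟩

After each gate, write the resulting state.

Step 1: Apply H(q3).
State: 1/√2|0000⟩ + 1/√2|0001⟩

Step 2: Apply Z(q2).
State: 1/√2|0000⟩ + 1/√2|0001⟩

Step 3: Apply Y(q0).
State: (1/√2)i|1000⟩ + (1/√2)i|1001⟩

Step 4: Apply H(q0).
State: (1/2)i|0000⟩ + (1/2)i|0001⟩ - (1/2)i|1000⟩ - (1/2)i|1001⟩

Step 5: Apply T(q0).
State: (1/2)i|0000⟩ + (1/2)i|0001⟩ + (1/√8 - (1/√8)i)|1000⟩ + (1/√8 - (1/√8)i)|1001⟩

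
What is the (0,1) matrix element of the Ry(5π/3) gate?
-1/2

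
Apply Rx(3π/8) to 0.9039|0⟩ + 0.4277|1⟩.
(0.7516 - 0.2376i)|0⟩ + (0.3556 - 0.5022i)|1⟩

Rx(3π/8) = [[cos(θ/2), −i·sin(θ/2)], [−i·sin(θ/2), cos(θ/2)]]; θ = 3π/8, cos(θ/2) ≈ 0.83147, sin(θ/2) ≈ 0.55557.
With a = amp(|0⟩) = 0.9039 and b = amp(|1⟩) = 0.4277:
new amp(|0⟩) = (0.83147)·a + (-0.55557i)·b = (0.7516 - 0.2376i)
new amp(|1⟩) = (-0.55557i)·a + (0.83147)·b = (0.3556 - 0.5022i)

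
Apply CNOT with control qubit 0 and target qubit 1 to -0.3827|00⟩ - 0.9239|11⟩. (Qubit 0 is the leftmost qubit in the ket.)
-0.3827|00⟩ - 0.9239|10⟩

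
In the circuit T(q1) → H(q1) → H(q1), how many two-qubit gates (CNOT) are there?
0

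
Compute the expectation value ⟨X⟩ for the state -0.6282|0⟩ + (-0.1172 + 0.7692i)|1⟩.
0.1473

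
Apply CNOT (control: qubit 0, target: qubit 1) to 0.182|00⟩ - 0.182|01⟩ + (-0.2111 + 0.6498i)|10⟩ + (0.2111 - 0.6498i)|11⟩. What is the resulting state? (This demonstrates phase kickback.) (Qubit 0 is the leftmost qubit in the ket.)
0.182|00⟩ - 0.182|01⟩ + (0.2111 - 0.6498i)|10⟩ + (-0.2111 + 0.6498i)|11⟩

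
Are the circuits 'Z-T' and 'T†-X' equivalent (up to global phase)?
No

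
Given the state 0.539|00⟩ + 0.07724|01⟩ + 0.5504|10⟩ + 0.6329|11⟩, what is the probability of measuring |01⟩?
0.005966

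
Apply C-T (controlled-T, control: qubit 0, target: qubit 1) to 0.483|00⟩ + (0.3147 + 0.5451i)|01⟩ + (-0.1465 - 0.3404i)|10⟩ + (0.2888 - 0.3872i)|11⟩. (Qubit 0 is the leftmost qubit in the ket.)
0.483|00⟩ + (0.3147 + 0.5451i)|01⟩ + (-0.1465 - 0.3404i)|10⟩ + (0.478 - 0.06958i)|11⟩

C-T leaves the control-|0⟩ kets |00⟩, |01⟩ unchanged and applies T to qubit 1 on the control-|1⟩ pair (|10⟩, |11⟩).
T = [[1, 0], [0, (1/√2 + (1/√2)i)]].
With a = amp(|10⟩) = (-0.1465 - 0.3404i) and b = amp(|11⟩) = (0.2888 - 0.3872i):
new amp(|10⟩) = (1)·a = (-0.1465 - 0.3404i)
new amp(|11⟩) = (1/√2 + (1/√2)i)·b = (0.478 - 0.06958i)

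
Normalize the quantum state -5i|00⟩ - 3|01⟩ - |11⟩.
-0.8452i|00⟩ - 0.5071|01⟩ - 0.169|11⟩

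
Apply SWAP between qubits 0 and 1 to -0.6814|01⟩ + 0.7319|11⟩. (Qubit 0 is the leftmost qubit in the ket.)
-0.6814|10⟩ + 0.7319|11⟩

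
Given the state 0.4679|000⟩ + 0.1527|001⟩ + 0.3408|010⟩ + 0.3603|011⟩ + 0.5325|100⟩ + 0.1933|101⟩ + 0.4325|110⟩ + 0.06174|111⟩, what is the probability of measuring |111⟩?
0.003812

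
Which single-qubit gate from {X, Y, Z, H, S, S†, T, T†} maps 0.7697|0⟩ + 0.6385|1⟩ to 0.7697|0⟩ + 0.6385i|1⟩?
S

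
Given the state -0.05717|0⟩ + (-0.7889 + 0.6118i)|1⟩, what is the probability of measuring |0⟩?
0.003268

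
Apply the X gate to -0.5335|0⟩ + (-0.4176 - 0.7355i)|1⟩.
(-0.4176 - 0.7355i)|0⟩ - 0.5335|1⟩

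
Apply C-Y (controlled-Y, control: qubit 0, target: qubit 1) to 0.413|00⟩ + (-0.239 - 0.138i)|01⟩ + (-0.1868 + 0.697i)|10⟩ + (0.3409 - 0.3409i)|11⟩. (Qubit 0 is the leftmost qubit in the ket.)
0.413|00⟩ + (-0.239 - 0.138i)|01⟩ + (-0.3409 - 0.3409i)|10⟩ + (-0.697 - 0.1868i)|11⟩

C-Y leaves the control-|0⟩ kets |00⟩, |01⟩ unchanged and applies Y to qubit 1 on the control-|1⟩ pair (|10⟩, |11⟩).
Y = [[0, -i], [i, 0]].
With a = amp(|10⟩) = (-0.1868 + 0.697i) and b = amp(|11⟩) = (0.3409 - 0.3409i):
new amp(|10⟩) = (-i)·b = (-0.3409 - 0.3409i)
new amp(|11⟩) = (i)·a = (-0.697 - 0.1868i)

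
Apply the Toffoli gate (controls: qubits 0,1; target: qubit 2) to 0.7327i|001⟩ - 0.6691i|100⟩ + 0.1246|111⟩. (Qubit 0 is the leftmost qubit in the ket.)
0.7327i|001⟩ - 0.6691i|100⟩ + 0.1246|110⟩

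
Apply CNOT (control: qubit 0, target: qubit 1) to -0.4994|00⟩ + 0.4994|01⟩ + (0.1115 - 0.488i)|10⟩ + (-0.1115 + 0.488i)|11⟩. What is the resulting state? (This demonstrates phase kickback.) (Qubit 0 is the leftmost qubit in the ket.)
-0.4994|00⟩ + 0.4994|01⟩ + (-0.1115 + 0.488i)|10⟩ + (0.1115 - 0.488i)|11⟩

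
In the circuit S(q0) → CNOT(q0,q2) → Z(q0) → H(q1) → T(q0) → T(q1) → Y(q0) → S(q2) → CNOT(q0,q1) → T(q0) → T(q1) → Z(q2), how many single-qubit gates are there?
10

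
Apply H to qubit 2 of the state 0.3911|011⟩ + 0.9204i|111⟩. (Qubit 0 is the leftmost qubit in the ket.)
0.2765|010⟩ - 0.2765|011⟩ + 0.6508i|110⟩ - 0.6508i|111⟩

H on qubit 2 mixes each pair of kets that differ only in qubit 2: amplitudes (a, b) of (|…0…⟩, |…1…⟩) become ((a + b)/√2, (a − b)/√2). Kets absent from the input have amplitude 0.
(|010⟩, |011⟩): (a, b) = (0, 0.3911) → (0.2765, -0.2765)
(|110⟩, |111⟩): (a, b) = (0, 0.9204i) → (0.6508i, -0.6508i)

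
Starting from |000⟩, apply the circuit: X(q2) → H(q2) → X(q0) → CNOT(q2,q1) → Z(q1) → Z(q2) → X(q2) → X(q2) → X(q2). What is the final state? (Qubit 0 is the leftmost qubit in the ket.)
1/√2|101⟩ - 1/√2|110⟩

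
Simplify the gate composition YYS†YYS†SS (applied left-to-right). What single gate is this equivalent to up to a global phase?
I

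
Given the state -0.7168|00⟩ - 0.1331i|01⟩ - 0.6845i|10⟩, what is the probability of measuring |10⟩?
0.4685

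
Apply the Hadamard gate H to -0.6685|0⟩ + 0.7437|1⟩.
0.05317|0⟩ - 0.9986|1⟩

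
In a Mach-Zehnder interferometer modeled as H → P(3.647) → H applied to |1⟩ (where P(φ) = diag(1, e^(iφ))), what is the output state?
(0.9375 + 0.2421i)|0⟩ + (0.06251 - 0.2421i)|1⟩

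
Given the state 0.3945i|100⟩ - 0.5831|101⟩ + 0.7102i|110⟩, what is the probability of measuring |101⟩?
0.34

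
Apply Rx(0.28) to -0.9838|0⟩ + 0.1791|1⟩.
(-0.9742 - 0.02499i)|0⟩ + (0.1773 + 0.1373i)|1⟩

Rx(0.28) = [[cos(θ/2), −i·sin(θ/2)], [−i·sin(θ/2), cos(θ/2)]]; θ = 0.28, cos(θ/2) ≈ 0.990216, sin(θ/2) ≈ 0.139543.
With a = amp(|0⟩) = -0.9838 and b = amp(|1⟩) = 0.1791:
new amp(|0⟩) = (0.990216)·a + (-0.139543i)·b = (-0.9742 - 0.02499i)
new amp(|1⟩) = (-0.139543i)·a + (0.990216)·b = (0.1773 + 0.1373i)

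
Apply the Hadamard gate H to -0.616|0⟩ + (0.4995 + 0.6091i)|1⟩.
(-0.08238 + 0.4307i)|0⟩ + (-0.7888 - 0.4307i)|1⟩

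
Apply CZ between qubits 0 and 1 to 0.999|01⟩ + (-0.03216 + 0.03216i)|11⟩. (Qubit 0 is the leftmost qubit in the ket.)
0.999|01⟩ + (0.03216 - 0.03216i)|11⟩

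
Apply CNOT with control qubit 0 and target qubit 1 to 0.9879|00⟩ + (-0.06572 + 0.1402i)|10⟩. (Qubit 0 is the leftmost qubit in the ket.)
0.9879|00⟩ + (-0.06572 + 0.1402i)|11⟩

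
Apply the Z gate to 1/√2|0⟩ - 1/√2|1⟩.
1/√2|0⟩ + 1/√2|1⟩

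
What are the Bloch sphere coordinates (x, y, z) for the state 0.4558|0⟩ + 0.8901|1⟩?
(0.8114, 0, -0.5845)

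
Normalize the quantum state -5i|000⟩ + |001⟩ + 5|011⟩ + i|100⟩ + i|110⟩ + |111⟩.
-0.6804i|000⟩ + 0.1361|001⟩ + 0.6804|011⟩ + 0.1361i|100⟩ + 0.1361i|110⟩ + 0.1361|111⟩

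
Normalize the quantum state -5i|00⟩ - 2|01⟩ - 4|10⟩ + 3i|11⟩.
-0.6804i|00⟩ - 0.2722|01⟩ - 0.5443|10⟩ + (1/√6)i|11⟩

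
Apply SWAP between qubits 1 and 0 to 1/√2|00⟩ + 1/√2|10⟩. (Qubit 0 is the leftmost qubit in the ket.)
1/√2|00⟩ + 1/√2|01⟩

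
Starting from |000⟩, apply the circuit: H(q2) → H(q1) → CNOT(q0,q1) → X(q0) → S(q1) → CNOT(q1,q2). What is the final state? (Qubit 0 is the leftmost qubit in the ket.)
1/2|100⟩ + 1/2|101⟩ + (1/2)i|110⟩ + (1/2)i|111⟩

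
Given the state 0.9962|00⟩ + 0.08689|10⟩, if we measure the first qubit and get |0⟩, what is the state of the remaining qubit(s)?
|0⟩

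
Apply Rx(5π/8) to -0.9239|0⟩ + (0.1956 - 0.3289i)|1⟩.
(-0.7868 - 0.1626i)|0⟩ + (0.1087 + 0.5855i)|1⟩

Rx(5π/8) = [[cos(θ/2), −i·sin(θ/2)], [−i·sin(θ/2), cos(θ/2)]]; θ = 5π/8, cos(θ/2) ≈ 0.55557, sin(θ/2) ≈ 0.83147.
With a = amp(|0⟩) = -0.9239 and b = amp(|1⟩) = (0.1956 - 0.3289i):
new amp(|0⟩) = (0.55557)·a + (-0.83147i)·b = (-0.7868 - 0.1626i)
new amp(|1⟩) = (-0.83147i)·a + (0.55557)·b = (0.1087 + 0.5855i)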